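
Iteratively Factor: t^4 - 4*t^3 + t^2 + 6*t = (t - 3)*(t^3 - t^2 - 2*t) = (t - 3)*(t + 1)*(t^2 - 2*t) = (t - 3)*(t - 2)*(t + 1)*(t)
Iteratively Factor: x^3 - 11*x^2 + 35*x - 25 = (x - 5)*(x^2 - 6*x + 5) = (x - 5)*(x - 1)*(x - 5)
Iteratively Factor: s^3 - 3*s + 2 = (s - 1)*(s^2 + s - 2) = (s - 1)^2*(s + 2)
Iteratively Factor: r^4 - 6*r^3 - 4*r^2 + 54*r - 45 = (r - 5)*(r^3 - r^2 - 9*r + 9) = (r - 5)*(r - 1)*(r^2 - 9) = (r - 5)*(r - 1)*(r + 3)*(r - 3)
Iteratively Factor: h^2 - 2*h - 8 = (h - 4)*(h + 2)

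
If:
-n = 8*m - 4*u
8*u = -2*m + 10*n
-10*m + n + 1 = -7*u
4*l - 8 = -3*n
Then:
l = 353/163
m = -16/163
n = -36/163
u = -41/163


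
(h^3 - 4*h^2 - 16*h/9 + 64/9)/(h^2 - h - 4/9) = (3*h^2 - 8*h - 16)/(3*h + 1)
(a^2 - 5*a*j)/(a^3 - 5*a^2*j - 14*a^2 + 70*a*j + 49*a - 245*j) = a/(a^2 - 14*a + 49)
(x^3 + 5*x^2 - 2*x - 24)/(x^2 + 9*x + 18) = (x^2 + 2*x - 8)/(x + 6)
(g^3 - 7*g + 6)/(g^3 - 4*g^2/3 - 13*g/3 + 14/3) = 3*(g^2 + g - 6)/(3*g^2 - g - 14)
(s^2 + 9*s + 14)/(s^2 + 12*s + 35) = (s + 2)/(s + 5)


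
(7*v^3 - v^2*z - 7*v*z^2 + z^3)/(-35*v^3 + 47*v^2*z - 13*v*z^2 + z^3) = (v + z)/(-5*v + z)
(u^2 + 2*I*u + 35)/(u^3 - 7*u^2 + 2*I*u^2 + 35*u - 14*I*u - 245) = 1/(u - 7)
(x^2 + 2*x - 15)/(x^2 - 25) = (x - 3)/(x - 5)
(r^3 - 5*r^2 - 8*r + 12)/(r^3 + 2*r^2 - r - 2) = (r - 6)/(r + 1)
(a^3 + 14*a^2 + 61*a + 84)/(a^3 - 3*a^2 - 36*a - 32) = (a^2 + 10*a + 21)/(a^2 - 7*a - 8)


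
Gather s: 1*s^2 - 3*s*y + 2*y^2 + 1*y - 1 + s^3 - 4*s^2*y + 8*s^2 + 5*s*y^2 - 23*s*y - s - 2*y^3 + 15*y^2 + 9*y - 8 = s^3 + s^2*(9 - 4*y) + s*(5*y^2 - 26*y - 1) - 2*y^3 + 17*y^2 + 10*y - 9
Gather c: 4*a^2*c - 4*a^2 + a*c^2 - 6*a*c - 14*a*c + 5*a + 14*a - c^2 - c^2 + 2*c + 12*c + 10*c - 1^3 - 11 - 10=-4*a^2 + 19*a + c^2*(a - 2) + c*(4*a^2 - 20*a + 24) - 22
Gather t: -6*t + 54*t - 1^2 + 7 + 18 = 48*t + 24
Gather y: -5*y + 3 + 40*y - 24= 35*y - 21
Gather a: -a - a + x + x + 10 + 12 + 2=-2*a + 2*x + 24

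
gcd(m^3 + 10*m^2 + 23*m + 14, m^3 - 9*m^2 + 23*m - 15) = 1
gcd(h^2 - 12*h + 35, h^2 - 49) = h - 7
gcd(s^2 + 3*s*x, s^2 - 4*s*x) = s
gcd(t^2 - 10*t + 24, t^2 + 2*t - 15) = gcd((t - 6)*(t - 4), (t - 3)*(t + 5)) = 1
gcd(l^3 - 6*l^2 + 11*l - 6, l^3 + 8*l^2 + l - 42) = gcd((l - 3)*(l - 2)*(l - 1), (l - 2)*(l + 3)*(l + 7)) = l - 2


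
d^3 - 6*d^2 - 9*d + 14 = (d - 7)*(d - 1)*(d + 2)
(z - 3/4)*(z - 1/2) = z^2 - 5*z/4 + 3/8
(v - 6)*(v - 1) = v^2 - 7*v + 6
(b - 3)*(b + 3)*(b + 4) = b^3 + 4*b^2 - 9*b - 36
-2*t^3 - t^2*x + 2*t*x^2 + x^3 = (-t + x)*(t + x)*(2*t + x)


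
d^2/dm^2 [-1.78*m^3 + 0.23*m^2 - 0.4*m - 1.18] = 0.46 - 10.68*m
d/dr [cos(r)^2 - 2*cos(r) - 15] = 2*(1 - cos(r))*sin(r)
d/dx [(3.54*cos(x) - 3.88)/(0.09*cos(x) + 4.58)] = -16.5624*sin(x)/(0.09*cos(x) + 4.58)^2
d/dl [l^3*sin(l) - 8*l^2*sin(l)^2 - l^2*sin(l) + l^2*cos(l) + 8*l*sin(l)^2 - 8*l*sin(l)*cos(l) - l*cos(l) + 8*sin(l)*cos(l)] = l^3*cos(l) + 2*l^2*sin(l) - 8*l^2*sin(2*l) - l^2*cos(l) - l*sin(l) + 8*l*sin(2*l) + 2*l*cos(l) - 8*l - cos(l) + 4*sqrt(2)*cos(2*l + pi/4) + 4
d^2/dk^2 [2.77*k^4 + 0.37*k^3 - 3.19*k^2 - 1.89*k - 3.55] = 33.24*k^2 + 2.22*k - 6.38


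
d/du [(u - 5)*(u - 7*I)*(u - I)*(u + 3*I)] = 4*u^3 + u^2*(-15 - 15*I) + u*(34 + 50*I) - 85 - 21*I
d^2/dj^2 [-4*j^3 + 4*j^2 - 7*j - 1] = 8 - 24*j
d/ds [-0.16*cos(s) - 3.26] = 0.16*sin(s)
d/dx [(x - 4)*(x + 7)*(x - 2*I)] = 3*x^2 + x*(6 - 4*I) - 28 - 6*I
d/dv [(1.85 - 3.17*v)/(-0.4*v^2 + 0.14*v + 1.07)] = (-1.268*v^2 + 1.48*v - 3.6509)/(0.16*v^4 - 0.112*v^3 - 0.8364*v^2 + 0.2996*v + 1.1449)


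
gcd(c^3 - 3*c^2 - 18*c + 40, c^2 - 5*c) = c - 5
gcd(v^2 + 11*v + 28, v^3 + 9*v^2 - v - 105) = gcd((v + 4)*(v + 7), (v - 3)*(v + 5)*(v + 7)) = v + 7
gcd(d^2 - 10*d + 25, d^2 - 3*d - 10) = d - 5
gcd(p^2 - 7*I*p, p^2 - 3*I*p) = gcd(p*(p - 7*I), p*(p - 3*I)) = p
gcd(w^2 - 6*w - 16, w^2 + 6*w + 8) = w + 2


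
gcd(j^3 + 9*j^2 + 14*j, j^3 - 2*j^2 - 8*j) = j^2 + 2*j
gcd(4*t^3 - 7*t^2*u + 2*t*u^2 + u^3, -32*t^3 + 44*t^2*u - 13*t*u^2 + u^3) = t - u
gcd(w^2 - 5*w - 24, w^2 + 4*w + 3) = w + 3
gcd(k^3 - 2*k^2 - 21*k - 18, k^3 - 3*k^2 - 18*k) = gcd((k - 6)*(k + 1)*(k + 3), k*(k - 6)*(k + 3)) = k^2 - 3*k - 18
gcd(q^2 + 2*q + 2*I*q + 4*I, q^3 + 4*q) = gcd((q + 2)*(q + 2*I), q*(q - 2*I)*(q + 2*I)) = q + 2*I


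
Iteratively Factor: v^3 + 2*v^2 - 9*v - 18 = (v - 3)*(v^2 + 5*v + 6) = (v - 3)*(v + 2)*(v + 3)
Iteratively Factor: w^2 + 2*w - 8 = (w + 4)*(w - 2)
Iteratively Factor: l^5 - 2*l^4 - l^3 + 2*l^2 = (l + 1)*(l^4 - 3*l^3 + 2*l^2) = l*(l + 1)*(l^3 - 3*l^2 + 2*l) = l*(l - 1)*(l + 1)*(l^2 - 2*l) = l^2*(l - 1)*(l + 1)*(l - 2)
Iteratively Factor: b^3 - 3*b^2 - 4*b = (b + 1)*(b^2 - 4*b) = b*(b + 1)*(b - 4)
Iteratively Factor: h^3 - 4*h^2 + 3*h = (h - 1)*(h^2 - 3*h) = (h - 3)*(h - 1)*(h)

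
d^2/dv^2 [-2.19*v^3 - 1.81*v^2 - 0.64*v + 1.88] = -13.14*v - 3.62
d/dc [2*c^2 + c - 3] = 4*c + 1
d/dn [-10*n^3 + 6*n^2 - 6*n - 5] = -30*n^2 + 12*n - 6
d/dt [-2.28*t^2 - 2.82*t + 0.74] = -4.56*t - 2.82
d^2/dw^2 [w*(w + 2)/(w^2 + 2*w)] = 0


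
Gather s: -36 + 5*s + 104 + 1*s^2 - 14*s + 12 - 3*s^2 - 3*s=-2*s^2 - 12*s + 80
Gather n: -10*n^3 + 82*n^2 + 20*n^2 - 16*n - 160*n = -10*n^3 + 102*n^2 - 176*n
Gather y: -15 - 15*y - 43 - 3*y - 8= -18*y - 66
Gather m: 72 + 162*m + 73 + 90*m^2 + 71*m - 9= 90*m^2 + 233*m + 136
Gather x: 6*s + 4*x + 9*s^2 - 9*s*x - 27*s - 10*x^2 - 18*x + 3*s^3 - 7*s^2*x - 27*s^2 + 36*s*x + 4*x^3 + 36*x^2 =3*s^3 - 18*s^2 - 21*s + 4*x^3 + 26*x^2 + x*(-7*s^2 + 27*s - 14)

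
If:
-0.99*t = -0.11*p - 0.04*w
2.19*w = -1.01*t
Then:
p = -19.8784878487849*w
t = -2.16831683168317*w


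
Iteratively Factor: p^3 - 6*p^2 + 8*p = (p - 2)*(p^2 - 4*p) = (p - 4)*(p - 2)*(p)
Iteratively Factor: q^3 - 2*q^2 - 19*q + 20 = (q - 1)*(q^2 - q - 20) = (q - 1)*(q + 4)*(q - 5)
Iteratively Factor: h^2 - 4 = (h - 2)*(h + 2)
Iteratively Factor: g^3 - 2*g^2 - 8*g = (g + 2)*(g^2 - 4*g) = g*(g + 2)*(g - 4)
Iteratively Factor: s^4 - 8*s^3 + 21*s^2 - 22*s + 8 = (s - 1)*(s^3 - 7*s^2 + 14*s - 8) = (s - 2)*(s - 1)*(s^2 - 5*s + 4) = (s - 2)*(s - 1)^2*(s - 4)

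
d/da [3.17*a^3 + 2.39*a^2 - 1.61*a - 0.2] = 9.51*a^2 + 4.78*a - 1.61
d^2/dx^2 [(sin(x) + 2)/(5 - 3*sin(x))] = 11*(3*sin(x)^2 + 5*sin(x) - 6)/(3*sin(x) - 5)^3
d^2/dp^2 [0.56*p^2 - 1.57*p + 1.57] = 1.12000000000000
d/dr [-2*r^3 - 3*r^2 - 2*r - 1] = -6*r^2 - 6*r - 2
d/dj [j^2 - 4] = 2*j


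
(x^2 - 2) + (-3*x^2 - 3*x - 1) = -2*x^2 - 3*x - 3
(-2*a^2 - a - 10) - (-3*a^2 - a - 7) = a^2 - 3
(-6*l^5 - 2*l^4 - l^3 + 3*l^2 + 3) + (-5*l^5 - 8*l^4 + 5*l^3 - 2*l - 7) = -11*l^5 - 10*l^4 + 4*l^3 + 3*l^2 - 2*l - 4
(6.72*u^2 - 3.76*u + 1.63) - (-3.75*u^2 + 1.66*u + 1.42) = 10.47*u^2 - 5.42*u + 0.21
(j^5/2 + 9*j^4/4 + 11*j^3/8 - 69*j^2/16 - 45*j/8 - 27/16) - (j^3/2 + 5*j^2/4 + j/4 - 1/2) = j^5/2 + 9*j^4/4 + 7*j^3/8 - 89*j^2/16 - 47*j/8 - 19/16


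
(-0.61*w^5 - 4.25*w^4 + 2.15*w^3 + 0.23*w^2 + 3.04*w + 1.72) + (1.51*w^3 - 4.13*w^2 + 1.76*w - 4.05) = -0.61*w^5 - 4.25*w^4 + 3.66*w^3 - 3.9*w^2 + 4.8*w - 2.33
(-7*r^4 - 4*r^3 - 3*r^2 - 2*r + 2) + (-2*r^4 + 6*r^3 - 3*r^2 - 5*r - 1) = -9*r^4 + 2*r^3 - 6*r^2 - 7*r + 1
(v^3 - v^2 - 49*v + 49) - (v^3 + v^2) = -2*v^2 - 49*v + 49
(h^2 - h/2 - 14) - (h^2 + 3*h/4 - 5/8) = -5*h/4 - 107/8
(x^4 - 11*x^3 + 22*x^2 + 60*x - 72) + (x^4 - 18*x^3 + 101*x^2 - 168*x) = 2*x^4 - 29*x^3 + 123*x^2 - 108*x - 72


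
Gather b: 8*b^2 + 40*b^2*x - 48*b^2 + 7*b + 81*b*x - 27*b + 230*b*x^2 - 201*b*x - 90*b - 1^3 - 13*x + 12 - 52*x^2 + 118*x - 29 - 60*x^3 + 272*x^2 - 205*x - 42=b^2*(40*x - 40) + b*(230*x^2 - 120*x - 110) - 60*x^3 + 220*x^2 - 100*x - 60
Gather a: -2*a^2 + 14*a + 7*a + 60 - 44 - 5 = -2*a^2 + 21*a + 11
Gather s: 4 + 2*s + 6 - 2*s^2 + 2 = -2*s^2 + 2*s + 12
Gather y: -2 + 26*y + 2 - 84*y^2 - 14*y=-84*y^2 + 12*y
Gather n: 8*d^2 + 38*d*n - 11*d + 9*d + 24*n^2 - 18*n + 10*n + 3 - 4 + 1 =8*d^2 - 2*d + 24*n^2 + n*(38*d - 8)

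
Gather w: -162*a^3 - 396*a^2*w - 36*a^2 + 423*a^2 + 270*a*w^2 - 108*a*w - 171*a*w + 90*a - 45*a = -162*a^3 + 387*a^2 + 270*a*w^2 + 45*a + w*(-396*a^2 - 279*a)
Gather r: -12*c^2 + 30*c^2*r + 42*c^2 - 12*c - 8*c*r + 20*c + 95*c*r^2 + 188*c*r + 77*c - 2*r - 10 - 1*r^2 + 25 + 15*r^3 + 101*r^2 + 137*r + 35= 30*c^2 + 85*c + 15*r^3 + r^2*(95*c + 100) + r*(30*c^2 + 180*c + 135) + 50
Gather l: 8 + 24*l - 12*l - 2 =12*l + 6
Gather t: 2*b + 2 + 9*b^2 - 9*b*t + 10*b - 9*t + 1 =9*b^2 + 12*b + t*(-9*b - 9) + 3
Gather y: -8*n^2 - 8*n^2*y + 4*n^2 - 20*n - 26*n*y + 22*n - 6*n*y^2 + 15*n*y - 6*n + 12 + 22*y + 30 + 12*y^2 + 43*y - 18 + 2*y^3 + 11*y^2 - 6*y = -4*n^2 - 4*n + 2*y^3 + y^2*(23 - 6*n) + y*(-8*n^2 - 11*n + 59) + 24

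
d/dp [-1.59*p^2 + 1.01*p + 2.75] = 1.01 - 3.18*p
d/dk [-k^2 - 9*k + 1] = -2*k - 9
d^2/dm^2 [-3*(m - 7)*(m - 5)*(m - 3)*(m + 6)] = -36*m^2 + 162*m + 114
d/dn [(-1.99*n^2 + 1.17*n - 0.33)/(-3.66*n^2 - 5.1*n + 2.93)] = (14.4312*n^2 - 14.077*n + 1.7451)/(13.3956*n^4 + 37.332*n^3 + 4.5624*n^2 - 29.886*n + 8.5849)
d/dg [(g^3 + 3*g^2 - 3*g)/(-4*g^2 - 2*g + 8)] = (-g^4 - g^3 + 3*g^2/2 + 12*g - 6)/(4*g^4 + 4*g^3 - 15*g^2 - 8*g + 16)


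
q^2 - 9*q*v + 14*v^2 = (q - 7*v)*(q - 2*v)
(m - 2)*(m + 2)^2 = m^3 + 2*m^2 - 4*m - 8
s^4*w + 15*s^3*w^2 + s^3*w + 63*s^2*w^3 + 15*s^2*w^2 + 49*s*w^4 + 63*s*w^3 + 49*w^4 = (s + w)*(s + 7*w)^2*(s*w + w)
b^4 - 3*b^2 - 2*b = b*(b - 2)*(b + 1)^2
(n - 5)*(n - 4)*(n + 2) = n^3 - 7*n^2 + 2*n + 40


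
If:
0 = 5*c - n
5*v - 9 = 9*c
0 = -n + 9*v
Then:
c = -81/56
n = -405/56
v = -45/56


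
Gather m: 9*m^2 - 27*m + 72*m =9*m^2 + 45*m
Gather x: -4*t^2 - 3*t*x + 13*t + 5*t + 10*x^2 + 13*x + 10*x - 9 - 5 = -4*t^2 + 18*t + 10*x^2 + x*(23 - 3*t) - 14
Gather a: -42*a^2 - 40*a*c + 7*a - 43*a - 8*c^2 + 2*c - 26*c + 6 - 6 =-42*a^2 + a*(-40*c - 36) - 8*c^2 - 24*c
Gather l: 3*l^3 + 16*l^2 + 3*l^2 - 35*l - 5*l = 3*l^3 + 19*l^2 - 40*l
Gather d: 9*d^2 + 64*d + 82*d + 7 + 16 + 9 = 9*d^2 + 146*d + 32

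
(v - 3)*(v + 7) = v^2 + 4*v - 21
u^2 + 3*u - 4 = (u - 1)*(u + 4)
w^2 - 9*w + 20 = (w - 5)*(w - 4)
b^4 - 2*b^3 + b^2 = b^2*(b - 1)^2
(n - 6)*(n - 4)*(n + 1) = n^3 - 9*n^2 + 14*n + 24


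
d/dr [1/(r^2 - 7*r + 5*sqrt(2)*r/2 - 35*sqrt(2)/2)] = 2*(-4*r - 5*sqrt(2) + 14)/(2*r^2 - 14*r + 5*sqrt(2)*r - 35*sqrt(2))^2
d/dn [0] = 0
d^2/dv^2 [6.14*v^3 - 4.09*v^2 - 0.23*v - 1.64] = 36.84*v - 8.18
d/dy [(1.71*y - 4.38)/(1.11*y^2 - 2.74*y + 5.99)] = (-1.8981*y^2 + 9.7236*y - 1.7583)/(1.2321*y^4 - 6.0828*y^3 + 20.8054*y^2 - 32.8252*y + 35.8801)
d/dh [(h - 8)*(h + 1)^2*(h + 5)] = 4*h^3 - 3*h^2 - 90*h - 83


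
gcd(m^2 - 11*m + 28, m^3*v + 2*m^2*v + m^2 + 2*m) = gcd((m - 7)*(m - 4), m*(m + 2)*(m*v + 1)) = 1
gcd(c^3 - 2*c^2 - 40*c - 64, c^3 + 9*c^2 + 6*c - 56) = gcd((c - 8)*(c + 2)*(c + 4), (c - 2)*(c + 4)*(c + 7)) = c + 4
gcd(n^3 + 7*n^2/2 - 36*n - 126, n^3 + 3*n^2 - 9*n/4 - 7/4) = n + 7/2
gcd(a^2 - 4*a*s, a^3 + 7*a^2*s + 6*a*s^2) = a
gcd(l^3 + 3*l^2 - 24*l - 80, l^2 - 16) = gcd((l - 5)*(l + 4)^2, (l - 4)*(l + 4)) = l + 4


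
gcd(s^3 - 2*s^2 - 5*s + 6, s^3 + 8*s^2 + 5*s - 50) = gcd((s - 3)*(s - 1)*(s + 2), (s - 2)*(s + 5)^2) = 1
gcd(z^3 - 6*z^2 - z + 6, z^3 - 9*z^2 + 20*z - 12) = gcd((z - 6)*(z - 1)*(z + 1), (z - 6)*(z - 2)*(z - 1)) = z^2 - 7*z + 6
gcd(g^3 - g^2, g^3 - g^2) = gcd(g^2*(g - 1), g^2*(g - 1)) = g^3 - g^2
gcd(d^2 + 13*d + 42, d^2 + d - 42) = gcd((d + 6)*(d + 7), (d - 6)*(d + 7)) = d + 7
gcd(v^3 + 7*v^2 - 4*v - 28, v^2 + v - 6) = v - 2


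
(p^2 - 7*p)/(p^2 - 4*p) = (p - 7)/(p - 4)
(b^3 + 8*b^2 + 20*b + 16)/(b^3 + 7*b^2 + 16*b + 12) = (b + 4)/(b + 3)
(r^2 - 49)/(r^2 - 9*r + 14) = (r + 7)/(r - 2)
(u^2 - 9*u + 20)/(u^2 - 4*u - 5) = (u - 4)/(u + 1)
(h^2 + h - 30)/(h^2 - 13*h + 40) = (h + 6)/(h - 8)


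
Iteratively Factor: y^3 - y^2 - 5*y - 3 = (y - 3)*(y^2 + 2*y + 1) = (y - 3)*(y + 1)*(y + 1)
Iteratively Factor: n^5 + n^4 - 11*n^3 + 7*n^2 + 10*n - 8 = (n - 1)*(n^4 + 2*n^3 - 9*n^2 - 2*n + 8) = (n - 1)*(n + 1)*(n^3 + n^2 - 10*n + 8) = (n - 2)*(n - 1)*(n + 1)*(n^2 + 3*n - 4) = (n - 2)*(n - 1)*(n + 1)*(n + 4)*(n - 1)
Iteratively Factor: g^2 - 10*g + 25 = (g - 5)*(g - 5)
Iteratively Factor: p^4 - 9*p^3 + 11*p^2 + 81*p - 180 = (p - 3)*(p^3 - 6*p^2 - 7*p + 60) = (p - 3)*(p + 3)*(p^2 - 9*p + 20) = (p - 5)*(p - 3)*(p + 3)*(p - 4)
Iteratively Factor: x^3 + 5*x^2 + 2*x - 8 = (x + 4)*(x^2 + x - 2) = (x - 1)*(x + 4)*(x + 2)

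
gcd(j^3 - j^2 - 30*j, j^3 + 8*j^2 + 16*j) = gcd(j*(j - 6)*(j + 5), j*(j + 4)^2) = j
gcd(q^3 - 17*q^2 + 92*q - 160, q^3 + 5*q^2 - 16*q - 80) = q - 4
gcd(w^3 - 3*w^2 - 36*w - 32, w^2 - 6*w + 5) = 1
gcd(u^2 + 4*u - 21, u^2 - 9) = u - 3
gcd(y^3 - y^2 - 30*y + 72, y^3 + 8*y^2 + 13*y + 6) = y + 6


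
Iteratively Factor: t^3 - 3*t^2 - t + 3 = (t - 3)*(t^2 - 1) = (t - 3)*(t + 1)*(t - 1)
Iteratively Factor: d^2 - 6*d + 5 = (d - 5)*(d - 1)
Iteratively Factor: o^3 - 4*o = (o - 2)*(o^2 + 2*o) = (o - 2)*(o + 2)*(o)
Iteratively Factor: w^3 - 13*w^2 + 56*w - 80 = (w - 4)*(w^2 - 9*w + 20) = (w - 5)*(w - 4)*(w - 4)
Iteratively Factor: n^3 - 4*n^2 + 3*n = (n - 3)*(n^2 - n) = n*(n - 3)*(n - 1)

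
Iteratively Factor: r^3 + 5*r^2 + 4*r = (r)*(r^2 + 5*r + 4) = r*(r + 1)*(r + 4)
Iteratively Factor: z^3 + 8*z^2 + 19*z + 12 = (z + 1)*(z^2 + 7*z + 12) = (z + 1)*(z + 4)*(z + 3)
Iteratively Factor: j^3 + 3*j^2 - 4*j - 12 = (j + 3)*(j^2 - 4) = (j + 2)*(j + 3)*(j - 2)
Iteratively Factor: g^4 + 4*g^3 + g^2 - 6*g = (g - 1)*(g^3 + 5*g^2 + 6*g) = (g - 1)*(g + 3)*(g^2 + 2*g) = (g - 1)*(g + 2)*(g + 3)*(g)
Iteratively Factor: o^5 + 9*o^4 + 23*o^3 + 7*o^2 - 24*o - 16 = (o + 1)*(o^4 + 8*o^3 + 15*o^2 - 8*o - 16) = (o + 1)*(o + 4)*(o^3 + 4*o^2 - o - 4) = (o + 1)*(o + 4)^2*(o^2 - 1) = (o + 1)^2*(o + 4)^2*(o - 1)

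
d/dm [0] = 0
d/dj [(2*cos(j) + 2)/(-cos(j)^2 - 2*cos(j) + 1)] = 2*(sin(j)^2 - 2*cos(j) - 4)*sin(j)/(-sin(j)^2 + 2*cos(j))^2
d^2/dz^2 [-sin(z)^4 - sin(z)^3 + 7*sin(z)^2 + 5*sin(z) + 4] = 16*sin(z)^4 + 9*sin(z)^3 - 40*sin(z)^2 - 11*sin(z) + 14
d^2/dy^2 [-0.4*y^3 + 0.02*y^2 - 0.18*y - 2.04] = 0.04 - 2.4*y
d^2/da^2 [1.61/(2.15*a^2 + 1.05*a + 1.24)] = (-14.88445*a^2 - 7.26915*a + 1.61*(4.3*a + 1.05)*(8.6*a + 2.1) - 8.58452)/(2.15*a^2 + 1.05*a + 1.24)^3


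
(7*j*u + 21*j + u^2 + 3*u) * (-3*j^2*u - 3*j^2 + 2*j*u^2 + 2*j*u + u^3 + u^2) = -21*j^3*u^2 - 84*j^3*u - 63*j^3 + 11*j^2*u^3 + 44*j^2*u^2 + 33*j^2*u + 9*j*u^4 + 36*j*u^3 + 27*j*u^2 + u^5 + 4*u^4 + 3*u^3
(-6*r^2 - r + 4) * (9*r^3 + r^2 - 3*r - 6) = -54*r^5 - 15*r^4 + 53*r^3 + 43*r^2 - 6*r - 24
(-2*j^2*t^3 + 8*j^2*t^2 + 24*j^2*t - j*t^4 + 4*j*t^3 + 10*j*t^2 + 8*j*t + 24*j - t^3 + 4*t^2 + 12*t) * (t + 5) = -2*j^2*t^4 - 2*j^2*t^3 + 64*j^2*t^2 + 120*j^2*t - j*t^5 - j*t^4 + 30*j*t^3 + 58*j*t^2 + 64*j*t + 120*j - t^4 - t^3 + 32*t^2 + 60*t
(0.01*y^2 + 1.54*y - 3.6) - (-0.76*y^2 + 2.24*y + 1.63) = 0.77*y^2 - 0.7*y - 5.23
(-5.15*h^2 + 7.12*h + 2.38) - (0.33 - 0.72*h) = -5.15*h^2 + 7.84*h + 2.05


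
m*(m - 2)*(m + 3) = m^3 + m^2 - 6*m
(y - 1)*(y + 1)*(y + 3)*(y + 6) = y^4 + 9*y^3 + 17*y^2 - 9*y - 18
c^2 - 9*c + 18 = (c - 6)*(c - 3)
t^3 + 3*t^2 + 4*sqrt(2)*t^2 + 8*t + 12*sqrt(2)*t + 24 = (t + 3)*(t + 2*sqrt(2))^2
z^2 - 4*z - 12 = (z - 6)*(z + 2)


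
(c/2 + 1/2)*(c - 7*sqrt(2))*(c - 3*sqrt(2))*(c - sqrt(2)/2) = c^4/2 - 21*sqrt(2)*c^3/4 + c^3/2 - 21*sqrt(2)*c^2/4 + 26*c^2 - 21*sqrt(2)*c/2 + 26*c - 21*sqrt(2)/2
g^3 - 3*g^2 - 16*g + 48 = (g - 4)*(g - 3)*(g + 4)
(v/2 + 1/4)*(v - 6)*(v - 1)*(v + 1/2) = v^4/2 - 3*v^3 - 3*v^2/8 + 17*v/8 + 3/4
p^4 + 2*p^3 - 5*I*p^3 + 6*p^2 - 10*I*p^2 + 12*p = p*(p + 2)*(p - 6*I)*(p + I)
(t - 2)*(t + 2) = t^2 - 4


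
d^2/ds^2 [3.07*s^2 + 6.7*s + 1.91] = 6.14000000000000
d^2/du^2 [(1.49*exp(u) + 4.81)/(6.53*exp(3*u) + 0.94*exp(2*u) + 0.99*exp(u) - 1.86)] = (254.139764*exp(6*u) + 1873.362315*exp(5*u) + 287.559114*exp(4*u) + 313.06843*exp(3*u) + 554.850936*exp(2*u) + 41.097183*exp(u) + 14.011938)*exp(u)/(278.445077*exp(9*u) + 120.247338*exp(8*u) + 143.953197*exp(7*u) - 200.64473*exp(6*u) - 46.677861*exp(5*u) - 74.312658*exp(4*u) + 58.358367*exp(3*u) + 4.287114*exp(2*u) + 10.275012*exp(u) - 6.434856)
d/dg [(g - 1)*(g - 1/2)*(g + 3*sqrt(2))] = 3*g^2 - 3*g + 6*sqrt(2)*g - 9*sqrt(2)/2 + 1/2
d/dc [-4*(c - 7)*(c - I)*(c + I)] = -12*c^2 + 56*c - 4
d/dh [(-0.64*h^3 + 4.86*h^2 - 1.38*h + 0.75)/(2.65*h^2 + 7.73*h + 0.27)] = (-1.696*h^4 - 9.8944*h^3 + 40.7064*h^2 - 1.3506*h - 6.1701)/(7.0225*h^4 + 40.969*h^3 + 61.1839*h^2 + 4.1742*h + 0.0729)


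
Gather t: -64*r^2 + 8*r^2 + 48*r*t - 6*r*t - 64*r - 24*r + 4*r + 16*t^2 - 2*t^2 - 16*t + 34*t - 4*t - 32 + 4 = -56*r^2 - 84*r + 14*t^2 + t*(42*r + 14) - 28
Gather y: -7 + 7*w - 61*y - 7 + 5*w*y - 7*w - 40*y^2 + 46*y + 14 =-40*y^2 + y*(5*w - 15)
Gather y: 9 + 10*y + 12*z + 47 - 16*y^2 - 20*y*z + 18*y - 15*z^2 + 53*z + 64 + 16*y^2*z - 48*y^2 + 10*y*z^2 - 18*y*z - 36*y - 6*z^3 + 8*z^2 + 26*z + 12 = y^2*(16*z - 64) + y*(10*z^2 - 38*z - 8) - 6*z^3 - 7*z^2 + 91*z + 132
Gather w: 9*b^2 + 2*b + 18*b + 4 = 9*b^2 + 20*b + 4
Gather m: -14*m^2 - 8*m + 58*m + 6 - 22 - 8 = -14*m^2 + 50*m - 24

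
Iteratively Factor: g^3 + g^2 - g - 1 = (g + 1)*(g^2 - 1) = (g + 1)^2*(g - 1)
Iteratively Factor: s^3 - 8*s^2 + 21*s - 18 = (s - 2)*(s^2 - 6*s + 9) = (s - 3)*(s - 2)*(s - 3)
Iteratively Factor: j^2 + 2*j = (j)*(j + 2)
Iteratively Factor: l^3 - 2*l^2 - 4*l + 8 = (l - 2)*(l^2 - 4) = (l - 2)^2*(l + 2)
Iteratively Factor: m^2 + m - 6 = (m + 3)*(m - 2)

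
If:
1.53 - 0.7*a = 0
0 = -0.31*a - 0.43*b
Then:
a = 2.19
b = -1.58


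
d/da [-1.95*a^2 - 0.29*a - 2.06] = -3.9*a - 0.29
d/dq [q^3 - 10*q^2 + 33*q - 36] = 3*q^2 - 20*q + 33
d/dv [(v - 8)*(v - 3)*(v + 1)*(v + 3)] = 4*v^3 - 21*v^2 - 34*v + 63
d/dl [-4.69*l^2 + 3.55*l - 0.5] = 3.55 - 9.38*l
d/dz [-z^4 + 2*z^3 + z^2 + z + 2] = -4*z^3 + 6*z^2 + 2*z + 1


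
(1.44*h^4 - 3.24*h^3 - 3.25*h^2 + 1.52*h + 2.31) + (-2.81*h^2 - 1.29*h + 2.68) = 1.44*h^4 - 3.24*h^3 - 6.06*h^2 + 0.23*h + 4.99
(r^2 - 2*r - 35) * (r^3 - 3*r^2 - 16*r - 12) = r^5 - 5*r^4 - 45*r^3 + 125*r^2 + 584*r + 420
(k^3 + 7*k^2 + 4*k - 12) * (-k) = -k^4 - 7*k^3 - 4*k^2 + 12*k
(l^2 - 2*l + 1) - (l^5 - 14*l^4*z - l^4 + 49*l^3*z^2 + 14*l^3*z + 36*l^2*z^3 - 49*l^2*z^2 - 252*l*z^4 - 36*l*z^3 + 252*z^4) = -l^5 + 14*l^4*z + l^4 - 49*l^3*z^2 - 14*l^3*z - 36*l^2*z^3 + 49*l^2*z^2 + l^2 + 252*l*z^4 + 36*l*z^3 - 2*l - 252*z^4 + 1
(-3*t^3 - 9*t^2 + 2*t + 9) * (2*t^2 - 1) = -6*t^5 - 18*t^4 + 7*t^3 + 27*t^2 - 2*t - 9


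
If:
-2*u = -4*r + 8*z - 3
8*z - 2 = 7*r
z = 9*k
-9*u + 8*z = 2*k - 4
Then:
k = 61/2924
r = -52/731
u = 887/1462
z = 549/2924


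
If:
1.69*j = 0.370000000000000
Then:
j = 0.22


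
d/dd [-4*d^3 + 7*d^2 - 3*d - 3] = -12*d^2 + 14*d - 3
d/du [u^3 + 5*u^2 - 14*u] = 3*u^2 + 10*u - 14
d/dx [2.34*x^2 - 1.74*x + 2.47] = 4.68*x - 1.74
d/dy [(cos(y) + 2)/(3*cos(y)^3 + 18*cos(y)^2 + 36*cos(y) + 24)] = 2*sin(y)/(3*(cos(y) + 2)^3)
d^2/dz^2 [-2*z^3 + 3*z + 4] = -12*z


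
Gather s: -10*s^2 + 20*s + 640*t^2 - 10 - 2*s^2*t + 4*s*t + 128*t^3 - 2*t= s^2*(-2*t - 10) + s*(4*t + 20) + 128*t^3 + 640*t^2 - 2*t - 10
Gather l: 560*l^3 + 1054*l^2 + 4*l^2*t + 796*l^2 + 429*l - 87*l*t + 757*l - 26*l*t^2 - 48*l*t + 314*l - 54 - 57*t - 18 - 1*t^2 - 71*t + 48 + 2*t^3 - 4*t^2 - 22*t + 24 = 560*l^3 + l^2*(4*t + 1850) + l*(-26*t^2 - 135*t + 1500) + 2*t^3 - 5*t^2 - 150*t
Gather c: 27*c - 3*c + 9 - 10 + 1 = 24*c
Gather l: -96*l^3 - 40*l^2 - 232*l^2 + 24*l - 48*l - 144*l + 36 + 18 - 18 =-96*l^3 - 272*l^2 - 168*l + 36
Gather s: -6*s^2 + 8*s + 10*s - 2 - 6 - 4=-6*s^2 + 18*s - 12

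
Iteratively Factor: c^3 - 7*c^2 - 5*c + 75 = (c + 3)*(c^2 - 10*c + 25) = (c - 5)*(c + 3)*(c - 5)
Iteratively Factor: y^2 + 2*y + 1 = (y + 1)*(y + 1)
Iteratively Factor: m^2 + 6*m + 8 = (m + 2)*(m + 4)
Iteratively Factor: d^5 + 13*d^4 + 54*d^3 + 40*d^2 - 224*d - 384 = (d - 2)*(d^4 + 15*d^3 + 84*d^2 + 208*d + 192) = (d - 2)*(d + 4)*(d^3 + 11*d^2 + 40*d + 48) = (d - 2)*(d + 4)^2*(d^2 + 7*d + 12) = (d - 2)*(d + 3)*(d + 4)^2*(d + 4)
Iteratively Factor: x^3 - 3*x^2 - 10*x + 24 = (x - 4)*(x^2 + x - 6) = (x - 4)*(x + 3)*(x - 2)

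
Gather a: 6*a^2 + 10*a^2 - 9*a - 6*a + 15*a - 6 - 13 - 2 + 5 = 16*a^2 - 16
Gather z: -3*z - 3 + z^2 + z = z^2 - 2*z - 3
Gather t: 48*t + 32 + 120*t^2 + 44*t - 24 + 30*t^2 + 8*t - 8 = 150*t^2 + 100*t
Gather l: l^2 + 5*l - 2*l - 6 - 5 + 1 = l^2 + 3*l - 10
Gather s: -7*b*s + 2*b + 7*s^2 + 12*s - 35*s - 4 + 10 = 2*b + 7*s^2 + s*(-7*b - 23) + 6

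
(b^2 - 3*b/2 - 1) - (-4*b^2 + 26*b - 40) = 5*b^2 - 55*b/2 + 39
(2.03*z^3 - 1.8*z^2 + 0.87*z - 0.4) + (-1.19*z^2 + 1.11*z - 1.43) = 2.03*z^3 - 2.99*z^2 + 1.98*z - 1.83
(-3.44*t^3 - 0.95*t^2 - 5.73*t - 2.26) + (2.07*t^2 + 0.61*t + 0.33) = -3.44*t^3 + 1.12*t^2 - 5.12*t - 1.93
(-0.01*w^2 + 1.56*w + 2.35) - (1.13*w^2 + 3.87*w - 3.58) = -1.14*w^2 - 2.31*w + 5.93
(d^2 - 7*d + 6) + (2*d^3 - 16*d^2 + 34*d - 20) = 2*d^3 - 15*d^2 + 27*d - 14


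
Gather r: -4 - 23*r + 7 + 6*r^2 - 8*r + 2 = 6*r^2 - 31*r + 5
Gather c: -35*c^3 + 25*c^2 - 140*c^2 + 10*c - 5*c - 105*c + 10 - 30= -35*c^3 - 115*c^2 - 100*c - 20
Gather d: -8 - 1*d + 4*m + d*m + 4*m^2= d*(m - 1) + 4*m^2 + 4*m - 8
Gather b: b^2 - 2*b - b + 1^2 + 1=b^2 - 3*b + 2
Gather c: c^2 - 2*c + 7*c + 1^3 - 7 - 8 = c^2 + 5*c - 14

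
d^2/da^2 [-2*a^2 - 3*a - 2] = -4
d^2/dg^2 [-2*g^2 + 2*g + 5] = -4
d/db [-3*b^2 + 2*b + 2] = 2 - 6*b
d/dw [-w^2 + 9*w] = 9 - 2*w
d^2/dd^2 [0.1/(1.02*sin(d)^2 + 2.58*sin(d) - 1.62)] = (-0.41616*sin(d)^4 - 0.78948*sin(d)^3 - 0.70236*sin(d)^2 + 1.161*sin(d) + 1.66176)/(1.02*sin(d)^2 + 2.58*sin(d) - 1.62)^3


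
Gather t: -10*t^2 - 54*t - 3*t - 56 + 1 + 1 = -10*t^2 - 57*t - 54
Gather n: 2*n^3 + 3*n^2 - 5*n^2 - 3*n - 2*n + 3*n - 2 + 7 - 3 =2*n^3 - 2*n^2 - 2*n + 2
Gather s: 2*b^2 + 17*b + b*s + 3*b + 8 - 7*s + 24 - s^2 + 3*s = 2*b^2 + 20*b - s^2 + s*(b - 4) + 32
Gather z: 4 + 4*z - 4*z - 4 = 0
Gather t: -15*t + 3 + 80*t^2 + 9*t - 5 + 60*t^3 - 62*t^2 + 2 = 60*t^3 + 18*t^2 - 6*t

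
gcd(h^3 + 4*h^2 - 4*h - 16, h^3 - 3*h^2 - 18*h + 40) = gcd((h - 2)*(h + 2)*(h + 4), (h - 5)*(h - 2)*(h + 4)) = h^2 + 2*h - 8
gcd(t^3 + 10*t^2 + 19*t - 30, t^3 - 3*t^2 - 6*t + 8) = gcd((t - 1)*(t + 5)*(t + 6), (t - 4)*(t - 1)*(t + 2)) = t - 1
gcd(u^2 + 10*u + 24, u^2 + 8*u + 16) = u + 4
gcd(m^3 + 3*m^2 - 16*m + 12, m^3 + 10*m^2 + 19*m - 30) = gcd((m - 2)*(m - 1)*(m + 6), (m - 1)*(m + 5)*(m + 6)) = m^2 + 5*m - 6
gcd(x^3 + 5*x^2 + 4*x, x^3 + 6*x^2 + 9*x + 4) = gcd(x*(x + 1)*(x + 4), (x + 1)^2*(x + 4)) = x^2 + 5*x + 4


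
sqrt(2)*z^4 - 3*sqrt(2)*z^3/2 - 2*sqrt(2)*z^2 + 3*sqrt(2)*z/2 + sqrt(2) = (z - 2)*(z - 1)*(z + 1)*(sqrt(2)*z + sqrt(2)/2)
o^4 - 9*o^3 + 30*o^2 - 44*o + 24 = (o - 3)*(o - 2)^3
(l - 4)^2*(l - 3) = l^3 - 11*l^2 + 40*l - 48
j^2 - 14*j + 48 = (j - 8)*(j - 6)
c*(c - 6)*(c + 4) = c^3 - 2*c^2 - 24*c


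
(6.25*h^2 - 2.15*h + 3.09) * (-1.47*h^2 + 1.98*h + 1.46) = -9.1875*h^4 + 15.5355*h^3 + 0.3257*h^2 + 2.9792*h + 4.5114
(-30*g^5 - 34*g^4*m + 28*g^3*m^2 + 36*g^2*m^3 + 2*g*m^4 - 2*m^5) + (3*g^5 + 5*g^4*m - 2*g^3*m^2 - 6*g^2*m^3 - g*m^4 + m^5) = -27*g^5 - 29*g^4*m + 26*g^3*m^2 + 30*g^2*m^3 + g*m^4 - m^5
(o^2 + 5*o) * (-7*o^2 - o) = -7*o^4 - 36*o^3 - 5*o^2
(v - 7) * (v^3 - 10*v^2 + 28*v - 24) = v^4 - 17*v^3 + 98*v^2 - 220*v + 168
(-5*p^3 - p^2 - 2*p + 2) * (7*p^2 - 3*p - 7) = -35*p^5 + 8*p^4 + 24*p^3 + 27*p^2 + 8*p - 14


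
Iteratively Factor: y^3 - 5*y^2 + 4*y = (y)*(y^2 - 5*y + 4) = y*(y - 4)*(y - 1)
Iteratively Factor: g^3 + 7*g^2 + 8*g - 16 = (g + 4)*(g^2 + 3*g - 4) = (g + 4)^2*(g - 1)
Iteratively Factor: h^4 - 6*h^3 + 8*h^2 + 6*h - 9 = (h - 1)*(h^3 - 5*h^2 + 3*h + 9) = (h - 1)*(h + 1)*(h^2 - 6*h + 9) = (h - 3)*(h - 1)*(h + 1)*(h - 3)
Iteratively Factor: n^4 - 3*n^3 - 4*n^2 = (n)*(n^3 - 3*n^2 - 4*n) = n^2*(n^2 - 3*n - 4) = n^2*(n + 1)*(n - 4)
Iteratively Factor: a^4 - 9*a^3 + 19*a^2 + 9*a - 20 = (a - 4)*(a^3 - 5*a^2 - a + 5) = (a - 4)*(a + 1)*(a^2 - 6*a + 5) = (a - 5)*(a - 4)*(a + 1)*(a - 1)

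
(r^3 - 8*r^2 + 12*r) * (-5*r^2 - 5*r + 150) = -5*r^5 + 35*r^4 + 130*r^3 - 1260*r^2 + 1800*r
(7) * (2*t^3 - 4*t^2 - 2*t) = 14*t^3 - 28*t^2 - 14*t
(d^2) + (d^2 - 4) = 2*d^2 - 4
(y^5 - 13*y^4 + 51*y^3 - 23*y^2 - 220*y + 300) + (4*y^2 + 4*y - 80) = y^5 - 13*y^4 + 51*y^3 - 19*y^2 - 216*y + 220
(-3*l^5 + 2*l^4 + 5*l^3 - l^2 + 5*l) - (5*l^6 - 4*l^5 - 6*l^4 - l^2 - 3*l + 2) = -5*l^6 + l^5 + 8*l^4 + 5*l^3 + 8*l - 2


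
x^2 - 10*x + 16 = (x - 8)*(x - 2)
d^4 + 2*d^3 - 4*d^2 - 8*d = d*(d - 2)*(d + 2)^2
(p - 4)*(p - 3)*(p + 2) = p^3 - 5*p^2 - 2*p + 24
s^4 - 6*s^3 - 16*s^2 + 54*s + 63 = (s - 7)*(s - 3)*(s + 1)*(s + 3)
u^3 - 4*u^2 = u^2*(u - 4)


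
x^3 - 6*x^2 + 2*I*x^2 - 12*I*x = x*(x - 6)*(x + 2*I)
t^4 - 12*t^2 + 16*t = t*(t - 2)^2*(t + 4)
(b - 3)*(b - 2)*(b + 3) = b^3 - 2*b^2 - 9*b + 18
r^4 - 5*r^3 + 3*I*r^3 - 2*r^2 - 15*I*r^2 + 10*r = r*(r - 5)*(r + I)*(r + 2*I)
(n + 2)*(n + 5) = n^2 + 7*n + 10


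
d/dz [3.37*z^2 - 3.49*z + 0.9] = 6.74*z - 3.49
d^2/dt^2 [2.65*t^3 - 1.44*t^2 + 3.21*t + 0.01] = 15.9*t - 2.88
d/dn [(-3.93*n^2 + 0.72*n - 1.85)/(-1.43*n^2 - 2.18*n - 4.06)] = (9.597*n^2 + 26.6206*n - 6.9562)/(2.0449*n^4 + 6.2348*n^3 + 16.364*n^2 + 17.7016*n + 16.4836)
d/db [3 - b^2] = -2*b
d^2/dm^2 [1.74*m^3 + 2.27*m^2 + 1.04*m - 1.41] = 10.44*m + 4.54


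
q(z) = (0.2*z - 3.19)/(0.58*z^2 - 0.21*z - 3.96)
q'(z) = (0.21 - 1.16*z)*(0.2*z - 3.19)/(0.58*z^2 - 0.21*z - 3.96)^2 + 0.2/(0.58*z^2 - 0.21*z - 3.96) = (-0.116*z^2 + 3.7004*z - 1.4619)/(0.3364*z^4 - 0.2436*z^3 - 4.5495*z^2 + 1.6632*z + 15.6816)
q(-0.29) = 0.84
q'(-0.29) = -0.17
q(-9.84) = -0.10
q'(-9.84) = -0.02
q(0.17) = 0.79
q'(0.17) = -0.05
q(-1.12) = 1.14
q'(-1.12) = -0.64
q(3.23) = -1.80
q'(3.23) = 4.65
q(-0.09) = 0.81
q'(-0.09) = -0.12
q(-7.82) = -0.14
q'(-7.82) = -0.03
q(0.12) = 0.80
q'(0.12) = -0.06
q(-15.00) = -0.05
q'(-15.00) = -0.00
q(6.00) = -0.13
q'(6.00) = 0.07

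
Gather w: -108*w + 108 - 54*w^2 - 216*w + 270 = -54*w^2 - 324*w + 378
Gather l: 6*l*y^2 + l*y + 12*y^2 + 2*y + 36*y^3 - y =l*(6*y^2 + y) + 36*y^3 + 12*y^2 + y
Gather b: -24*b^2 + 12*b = -24*b^2 + 12*b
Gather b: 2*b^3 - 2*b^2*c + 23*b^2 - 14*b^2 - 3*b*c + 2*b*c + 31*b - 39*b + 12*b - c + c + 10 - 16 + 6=2*b^3 + b^2*(9 - 2*c) + b*(4 - c)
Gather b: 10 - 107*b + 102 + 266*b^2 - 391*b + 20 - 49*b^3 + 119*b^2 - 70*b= -49*b^3 + 385*b^2 - 568*b + 132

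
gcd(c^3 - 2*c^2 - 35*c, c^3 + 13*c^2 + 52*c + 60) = c + 5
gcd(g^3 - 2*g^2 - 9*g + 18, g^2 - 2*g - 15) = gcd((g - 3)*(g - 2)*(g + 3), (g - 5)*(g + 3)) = g + 3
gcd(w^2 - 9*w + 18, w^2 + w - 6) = 1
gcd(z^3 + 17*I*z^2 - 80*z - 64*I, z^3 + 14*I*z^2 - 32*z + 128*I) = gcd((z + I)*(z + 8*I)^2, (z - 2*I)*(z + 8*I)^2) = z^2 + 16*I*z - 64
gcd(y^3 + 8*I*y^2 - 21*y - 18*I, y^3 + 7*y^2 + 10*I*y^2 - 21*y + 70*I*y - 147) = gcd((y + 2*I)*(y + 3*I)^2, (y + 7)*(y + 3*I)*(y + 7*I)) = y + 3*I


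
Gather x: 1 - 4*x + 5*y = -4*x + 5*y + 1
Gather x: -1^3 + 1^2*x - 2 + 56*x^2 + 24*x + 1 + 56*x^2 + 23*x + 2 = 112*x^2 + 48*x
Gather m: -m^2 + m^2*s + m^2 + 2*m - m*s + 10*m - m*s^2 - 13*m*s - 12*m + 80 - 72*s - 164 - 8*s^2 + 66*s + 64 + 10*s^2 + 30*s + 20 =m^2*s + m*(-s^2 - 14*s) + 2*s^2 + 24*s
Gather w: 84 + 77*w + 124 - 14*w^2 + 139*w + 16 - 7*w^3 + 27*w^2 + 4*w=-7*w^3 + 13*w^2 + 220*w + 224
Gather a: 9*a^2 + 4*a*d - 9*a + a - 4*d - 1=9*a^2 + a*(4*d - 8) - 4*d - 1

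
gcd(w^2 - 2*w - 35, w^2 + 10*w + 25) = w + 5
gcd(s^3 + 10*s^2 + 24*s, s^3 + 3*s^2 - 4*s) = s^2 + 4*s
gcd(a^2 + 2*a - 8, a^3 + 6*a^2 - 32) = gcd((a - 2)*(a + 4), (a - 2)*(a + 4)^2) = a^2 + 2*a - 8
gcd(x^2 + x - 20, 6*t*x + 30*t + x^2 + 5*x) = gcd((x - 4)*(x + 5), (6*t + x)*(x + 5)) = x + 5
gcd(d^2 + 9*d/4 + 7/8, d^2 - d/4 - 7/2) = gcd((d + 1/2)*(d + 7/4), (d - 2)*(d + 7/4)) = d + 7/4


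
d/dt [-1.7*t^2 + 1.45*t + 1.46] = 1.45 - 3.4*t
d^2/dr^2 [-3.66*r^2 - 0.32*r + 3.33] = -7.32000000000000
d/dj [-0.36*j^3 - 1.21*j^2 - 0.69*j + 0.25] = -1.08*j^2 - 2.42*j - 0.69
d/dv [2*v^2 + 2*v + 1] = 4*v + 2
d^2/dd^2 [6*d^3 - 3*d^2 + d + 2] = 36*d - 6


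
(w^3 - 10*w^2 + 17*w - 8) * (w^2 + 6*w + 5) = w^5 - 4*w^4 - 38*w^3 + 44*w^2 + 37*w - 40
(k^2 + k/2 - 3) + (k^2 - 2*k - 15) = 2*k^2 - 3*k/2 - 18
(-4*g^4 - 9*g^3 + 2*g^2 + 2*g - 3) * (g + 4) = -4*g^5 - 25*g^4 - 34*g^3 + 10*g^2 + 5*g - 12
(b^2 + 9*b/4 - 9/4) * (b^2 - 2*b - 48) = b^4 + b^3/4 - 219*b^2/4 - 207*b/2 + 108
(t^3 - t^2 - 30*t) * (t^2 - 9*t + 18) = t^5 - 10*t^4 - 3*t^3 + 252*t^2 - 540*t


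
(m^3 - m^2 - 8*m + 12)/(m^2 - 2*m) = m + 1 - 6/m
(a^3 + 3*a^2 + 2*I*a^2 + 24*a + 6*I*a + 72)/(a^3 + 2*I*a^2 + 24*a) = (a + 3)/a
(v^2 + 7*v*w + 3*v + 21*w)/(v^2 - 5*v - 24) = (v + 7*w)/(v - 8)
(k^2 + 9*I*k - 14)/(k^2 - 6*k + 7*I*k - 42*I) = (k + 2*I)/(k - 6)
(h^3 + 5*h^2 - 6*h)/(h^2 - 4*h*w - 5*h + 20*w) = h*(h^2 + 5*h - 6)/(h^2 - 4*h*w - 5*h + 20*w)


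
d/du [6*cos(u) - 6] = -6*sin(u)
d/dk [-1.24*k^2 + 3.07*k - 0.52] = 3.07 - 2.48*k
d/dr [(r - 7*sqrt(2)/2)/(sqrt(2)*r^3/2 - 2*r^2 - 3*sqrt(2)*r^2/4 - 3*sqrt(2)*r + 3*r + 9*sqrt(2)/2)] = 2*(-4*sqrt(2)*r^3 + 3*sqrt(2)*r^2 + 50*r^2 - 56*sqrt(2)*r - 42*r - 84 + 60*sqrt(2))/(4*r^6 - 16*sqrt(2)*r^5 - 12*r^5 - 7*r^4 + 48*sqrt(2)*r^4 + 48*r^3 + 60*sqrt(2)*r^3 - 288*sqrt(2)*r^2 + 108*r^2 - 432*r + 216*sqrt(2)*r + 324)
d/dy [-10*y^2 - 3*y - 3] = -20*y - 3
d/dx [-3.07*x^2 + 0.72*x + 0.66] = 0.72 - 6.14*x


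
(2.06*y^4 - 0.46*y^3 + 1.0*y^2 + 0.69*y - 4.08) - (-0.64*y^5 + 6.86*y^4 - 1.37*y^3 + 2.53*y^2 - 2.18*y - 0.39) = 0.64*y^5 - 4.8*y^4 + 0.91*y^3 - 1.53*y^2 + 2.87*y - 3.69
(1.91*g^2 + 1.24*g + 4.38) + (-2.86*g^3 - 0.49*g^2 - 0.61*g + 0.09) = -2.86*g^3 + 1.42*g^2 + 0.63*g + 4.47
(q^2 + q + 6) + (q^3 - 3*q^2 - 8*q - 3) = q^3 - 2*q^2 - 7*q + 3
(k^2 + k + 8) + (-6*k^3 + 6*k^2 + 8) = -6*k^3 + 7*k^2 + k + 16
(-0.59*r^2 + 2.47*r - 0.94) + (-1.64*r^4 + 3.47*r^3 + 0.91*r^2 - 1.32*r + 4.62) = -1.64*r^4 + 3.47*r^3 + 0.32*r^2 + 1.15*r + 3.68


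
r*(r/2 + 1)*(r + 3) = r^3/2 + 5*r^2/2 + 3*r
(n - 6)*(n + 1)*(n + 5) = n^3 - 31*n - 30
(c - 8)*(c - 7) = c^2 - 15*c + 56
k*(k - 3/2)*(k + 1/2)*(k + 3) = k^4 + 2*k^3 - 15*k^2/4 - 9*k/4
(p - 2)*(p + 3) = p^2 + p - 6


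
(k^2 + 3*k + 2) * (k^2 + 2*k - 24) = k^4 + 5*k^3 - 16*k^2 - 68*k - 48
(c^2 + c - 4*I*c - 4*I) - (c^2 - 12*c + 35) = 13*c - 4*I*c - 35 - 4*I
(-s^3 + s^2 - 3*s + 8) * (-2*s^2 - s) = 2*s^5 - s^4 + 5*s^3 - 13*s^2 - 8*s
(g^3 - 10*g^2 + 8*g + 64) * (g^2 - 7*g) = g^5 - 17*g^4 + 78*g^3 + 8*g^2 - 448*g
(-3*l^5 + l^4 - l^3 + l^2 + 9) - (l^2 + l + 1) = -3*l^5 + l^4 - l^3 - l + 8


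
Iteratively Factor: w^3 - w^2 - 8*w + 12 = (w - 2)*(w^2 + w - 6) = (w - 2)*(w + 3)*(w - 2)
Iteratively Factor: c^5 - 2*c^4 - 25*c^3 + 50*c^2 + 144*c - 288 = (c + 3)*(c^4 - 5*c^3 - 10*c^2 + 80*c - 96) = (c + 3)*(c + 4)*(c^3 - 9*c^2 + 26*c - 24) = (c - 2)*(c + 3)*(c + 4)*(c^2 - 7*c + 12) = (c - 4)*(c - 2)*(c + 3)*(c + 4)*(c - 3)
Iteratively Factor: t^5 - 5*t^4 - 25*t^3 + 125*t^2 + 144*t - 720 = (t + 3)*(t^4 - 8*t^3 - t^2 + 128*t - 240) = (t + 3)*(t + 4)*(t^3 - 12*t^2 + 47*t - 60) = (t - 5)*(t + 3)*(t + 4)*(t^2 - 7*t + 12) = (t - 5)*(t - 4)*(t + 3)*(t + 4)*(t - 3)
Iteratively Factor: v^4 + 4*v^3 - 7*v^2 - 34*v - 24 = (v + 4)*(v^3 - 7*v - 6) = (v + 2)*(v + 4)*(v^2 - 2*v - 3) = (v + 1)*(v + 2)*(v + 4)*(v - 3)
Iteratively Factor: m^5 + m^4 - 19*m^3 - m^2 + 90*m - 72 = (m - 2)*(m^4 + 3*m^3 - 13*m^2 - 27*m + 36) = (m - 2)*(m - 1)*(m^3 + 4*m^2 - 9*m - 36) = (m - 2)*(m - 1)*(m + 4)*(m^2 - 9) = (m - 2)*(m - 1)*(m + 3)*(m + 4)*(m - 3)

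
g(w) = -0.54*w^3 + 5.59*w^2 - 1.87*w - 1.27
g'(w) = -1.62*w^2 + 11.18*w - 1.87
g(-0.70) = 2.96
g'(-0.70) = -10.49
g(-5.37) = 253.59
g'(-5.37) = -108.62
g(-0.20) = -0.67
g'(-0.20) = -4.17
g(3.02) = 29.19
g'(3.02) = 17.12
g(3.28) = 33.68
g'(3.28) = 17.37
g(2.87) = 26.64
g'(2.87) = 16.87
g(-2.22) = 36.34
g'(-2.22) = -34.67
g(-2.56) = 49.21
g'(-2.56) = -41.11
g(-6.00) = 327.83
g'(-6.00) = -127.27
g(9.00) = 41.03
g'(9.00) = -32.47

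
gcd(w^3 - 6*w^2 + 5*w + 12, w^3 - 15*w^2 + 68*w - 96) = w^2 - 7*w + 12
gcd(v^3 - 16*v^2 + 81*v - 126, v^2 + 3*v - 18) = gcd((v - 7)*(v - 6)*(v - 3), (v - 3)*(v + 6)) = v - 3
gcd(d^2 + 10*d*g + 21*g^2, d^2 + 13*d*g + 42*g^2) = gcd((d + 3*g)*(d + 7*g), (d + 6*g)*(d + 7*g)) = d + 7*g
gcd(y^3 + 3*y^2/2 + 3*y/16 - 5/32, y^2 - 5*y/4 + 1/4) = y - 1/4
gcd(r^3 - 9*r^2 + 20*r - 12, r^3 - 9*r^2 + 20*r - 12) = r^3 - 9*r^2 + 20*r - 12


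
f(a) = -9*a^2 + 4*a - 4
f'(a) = 4 - 18*a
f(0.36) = -3.73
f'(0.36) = -2.48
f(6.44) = -351.50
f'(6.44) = -111.92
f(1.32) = -14.40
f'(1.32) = -19.76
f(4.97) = -206.43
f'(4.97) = -85.46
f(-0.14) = -4.74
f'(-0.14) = 6.52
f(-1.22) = -22.28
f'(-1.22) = 25.96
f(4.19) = -145.24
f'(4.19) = -71.42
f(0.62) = -4.98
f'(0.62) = -7.16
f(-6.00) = -352.00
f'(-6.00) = 112.00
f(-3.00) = -97.00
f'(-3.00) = 58.00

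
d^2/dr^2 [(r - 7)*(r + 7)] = 2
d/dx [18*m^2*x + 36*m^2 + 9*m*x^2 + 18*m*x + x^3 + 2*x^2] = 18*m^2 + 18*m*x + 18*m + 3*x^2 + 4*x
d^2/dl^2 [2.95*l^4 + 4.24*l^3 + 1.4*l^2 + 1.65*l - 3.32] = 35.4*l^2 + 25.44*l + 2.8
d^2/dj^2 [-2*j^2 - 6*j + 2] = -4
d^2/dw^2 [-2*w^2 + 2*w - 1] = -4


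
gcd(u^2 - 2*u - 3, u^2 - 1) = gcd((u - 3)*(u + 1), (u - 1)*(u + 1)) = u + 1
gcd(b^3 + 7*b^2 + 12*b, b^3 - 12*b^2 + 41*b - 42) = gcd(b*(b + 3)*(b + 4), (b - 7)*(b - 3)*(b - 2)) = 1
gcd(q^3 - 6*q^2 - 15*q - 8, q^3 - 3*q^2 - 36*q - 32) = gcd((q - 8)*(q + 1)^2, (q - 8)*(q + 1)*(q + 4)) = q^2 - 7*q - 8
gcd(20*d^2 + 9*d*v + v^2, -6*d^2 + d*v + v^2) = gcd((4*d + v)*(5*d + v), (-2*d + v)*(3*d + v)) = 1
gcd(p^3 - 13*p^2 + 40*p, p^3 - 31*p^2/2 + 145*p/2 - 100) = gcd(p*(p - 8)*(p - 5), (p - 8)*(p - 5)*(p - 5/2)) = p^2 - 13*p + 40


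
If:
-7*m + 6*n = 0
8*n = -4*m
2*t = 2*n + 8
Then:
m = 0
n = 0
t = 4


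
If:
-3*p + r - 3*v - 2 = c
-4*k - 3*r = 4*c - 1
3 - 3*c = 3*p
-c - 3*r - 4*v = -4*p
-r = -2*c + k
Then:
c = 45/179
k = -271/179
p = 134/179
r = 361/179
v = -148/179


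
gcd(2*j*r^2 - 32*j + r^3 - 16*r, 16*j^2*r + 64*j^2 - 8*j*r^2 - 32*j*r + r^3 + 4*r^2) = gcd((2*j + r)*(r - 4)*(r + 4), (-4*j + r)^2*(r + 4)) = r + 4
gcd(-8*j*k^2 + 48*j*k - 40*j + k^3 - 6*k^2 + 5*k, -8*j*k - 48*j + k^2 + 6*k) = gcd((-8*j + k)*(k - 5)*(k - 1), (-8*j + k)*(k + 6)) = 8*j - k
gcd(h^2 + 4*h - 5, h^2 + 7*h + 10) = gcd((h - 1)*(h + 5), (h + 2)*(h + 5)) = h + 5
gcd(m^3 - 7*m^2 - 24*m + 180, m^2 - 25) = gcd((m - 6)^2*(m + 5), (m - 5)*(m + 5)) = m + 5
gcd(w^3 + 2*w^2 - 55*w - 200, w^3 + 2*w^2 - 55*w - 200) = w^3 + 2*w^2 - 55*w - 200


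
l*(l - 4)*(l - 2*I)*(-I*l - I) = -I*l^4 - 2*l^3 + 3*I*l^3 + 6*l^2 + 4*I*l^2 + 8*l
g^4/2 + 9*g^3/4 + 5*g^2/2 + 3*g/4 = g*(g/2 + 1/2)*(g + 1/2)*(g + 3)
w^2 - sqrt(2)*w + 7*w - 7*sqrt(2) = (w + 7)*(w - sqrt(2))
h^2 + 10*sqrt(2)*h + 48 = (h + 4*sqrt(2))*(h + 6*sqrt(2))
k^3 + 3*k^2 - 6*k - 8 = (k - 2)*(k + 1)*(k + 4)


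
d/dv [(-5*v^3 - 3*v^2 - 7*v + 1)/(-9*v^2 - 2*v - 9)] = (45*v^4 + 20*v^3 + 78*v^2 + 72*v + 65)/(81*v^4 + 36*v^3 + 166*v^2 + 36*v + 81)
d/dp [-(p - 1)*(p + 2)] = -2*p - 1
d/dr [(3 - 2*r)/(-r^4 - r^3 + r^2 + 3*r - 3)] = (-6*r^4 + 8*r^3 + 11*r^2 - 6*r - 3)/(r^8 + 2*r^7 - r^6 - 8*r^5 + r^4 + 12*r^3 + 3*r^2 - 18*r + 9)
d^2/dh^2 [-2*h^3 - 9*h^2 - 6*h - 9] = -12*h - 18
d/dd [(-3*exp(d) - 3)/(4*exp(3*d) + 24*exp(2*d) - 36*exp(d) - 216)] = 3*(3*(exp(d) + 1)*(exp(2*d) + 4*exp(d) - 3) - exp(3*d) - 6*exp(2*d) + 9*exp(d) + 54)*exp(d)/(4*(exp(3*d) + 6*exp(2*d) - 9*exp(d) - 54)^2)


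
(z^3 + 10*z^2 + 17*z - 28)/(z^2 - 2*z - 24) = (z^2 + 6*z - 7)/(z - 6)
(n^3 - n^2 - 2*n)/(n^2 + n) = n - 2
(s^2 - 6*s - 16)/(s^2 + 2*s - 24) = (s^2 - 6*s - 16)/(s^2 + 2*s - 24)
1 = 1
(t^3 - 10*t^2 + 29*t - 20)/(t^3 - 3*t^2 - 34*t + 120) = (t - 1)/(t + 6)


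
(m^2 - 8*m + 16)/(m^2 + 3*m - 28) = (m - 4)/(m + 7)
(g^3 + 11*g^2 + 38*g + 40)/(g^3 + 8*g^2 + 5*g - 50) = (g^2 + 6*g + 8)/(g^2 + 3*g - 10)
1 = 1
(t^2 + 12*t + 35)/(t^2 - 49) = (t + 5)/(t - 7)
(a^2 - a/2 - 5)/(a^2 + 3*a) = (a^2 - a/2 - 5)/(a*(a + 3))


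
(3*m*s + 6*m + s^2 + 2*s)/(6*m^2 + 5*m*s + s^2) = (s + 2)/(2*m + s)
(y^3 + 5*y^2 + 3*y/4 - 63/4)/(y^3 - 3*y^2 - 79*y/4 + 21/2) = (2*y^2 + 3*y - 9)/(2*y^2 - 13*y + 6)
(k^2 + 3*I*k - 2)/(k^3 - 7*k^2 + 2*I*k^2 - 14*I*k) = (k + I)/(k*(k - 7))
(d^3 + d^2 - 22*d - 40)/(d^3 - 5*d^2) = 1 + 6/d + 8/d^2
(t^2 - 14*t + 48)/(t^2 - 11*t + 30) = (t - 8)/(t - 5)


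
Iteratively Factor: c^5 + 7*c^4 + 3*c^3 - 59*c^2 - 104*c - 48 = (c - 3)*(c^4 + 10*c^3 + 33*c^2 + 40*c + 16) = (c - 3)*(c + 4)*(c^3 + 6*c^2 + 9*c + 4) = (c - 3)*(c + 4)^2*(c^2 + 2*c + 1) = (c - 3)*(c + 1)*(c + 4)^2*(c + 1)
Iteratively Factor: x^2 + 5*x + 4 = (x + 1)*(x + 4)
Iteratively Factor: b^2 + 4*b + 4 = (b + 2)*(b + 2)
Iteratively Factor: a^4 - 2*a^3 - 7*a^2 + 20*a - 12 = (a - 1)*(a^3 - a^2 - 8*a + 12) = (a - 1)*(a + 3)*(a^2 - 4*a + 4) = (a - 2)*(a - 1)*(a + 3)*(a - 2)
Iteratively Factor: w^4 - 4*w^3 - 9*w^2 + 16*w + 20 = (w - 5)*(w^3 + w^2 - 4*w - 4) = (w - 5)*(w + 2)*(w^2 - w - 2) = (w - 5)*(w + 1)*(w + 2)*(w - 2)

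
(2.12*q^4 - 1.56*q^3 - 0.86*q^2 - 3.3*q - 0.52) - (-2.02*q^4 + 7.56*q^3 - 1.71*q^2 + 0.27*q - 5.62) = 4.14*q^4 - 9.12*q^3 + 0.85*q^2 - 3.57*q + 5.1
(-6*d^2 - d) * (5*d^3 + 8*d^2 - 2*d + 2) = -30*d^5 - 53*d^4 + 4*d^3 - 10*d^2 - 2*d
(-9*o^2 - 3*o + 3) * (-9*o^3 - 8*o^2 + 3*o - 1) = 81*o^5 + 99*o^4 - 30*o^3 - 24*o^2 + 12*o - 3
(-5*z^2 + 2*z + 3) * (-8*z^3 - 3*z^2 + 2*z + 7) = 40*z^5 - z^4 - 40*z^3 - 40*z^2 + 20*z + 21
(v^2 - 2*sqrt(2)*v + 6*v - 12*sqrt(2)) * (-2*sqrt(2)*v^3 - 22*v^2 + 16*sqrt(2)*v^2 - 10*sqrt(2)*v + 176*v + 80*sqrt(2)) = -2*sqrt(2)*v^5 - 14*v^4 + 4*sqrt(2)*v^4 + 28*v^3 + 130*sqrt(2)*v^3 - 68*sqrt(2)*v^2 + 712*v^2 - 1632*sqrt(2)*v - 80*v - 1920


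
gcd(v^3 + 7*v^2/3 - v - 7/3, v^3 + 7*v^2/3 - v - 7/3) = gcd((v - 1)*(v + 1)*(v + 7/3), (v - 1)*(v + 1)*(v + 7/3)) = v^3 + 7*v^2/3 - v - 7/3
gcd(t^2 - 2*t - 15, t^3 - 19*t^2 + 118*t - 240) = t - 5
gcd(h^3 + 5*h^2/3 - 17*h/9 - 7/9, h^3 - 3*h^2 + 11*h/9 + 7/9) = h^2 - 2*h/3 - 1/3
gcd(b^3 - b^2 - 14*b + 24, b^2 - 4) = b - 2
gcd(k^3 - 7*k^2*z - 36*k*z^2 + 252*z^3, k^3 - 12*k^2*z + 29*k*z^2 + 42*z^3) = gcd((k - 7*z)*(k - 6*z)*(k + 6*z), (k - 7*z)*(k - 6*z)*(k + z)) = k^2 - 13*k*z + 42*z^2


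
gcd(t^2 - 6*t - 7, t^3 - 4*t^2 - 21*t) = t - 7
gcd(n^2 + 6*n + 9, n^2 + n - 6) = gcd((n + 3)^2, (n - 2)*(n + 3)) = n + 3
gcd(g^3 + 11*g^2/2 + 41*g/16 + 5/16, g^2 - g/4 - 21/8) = 1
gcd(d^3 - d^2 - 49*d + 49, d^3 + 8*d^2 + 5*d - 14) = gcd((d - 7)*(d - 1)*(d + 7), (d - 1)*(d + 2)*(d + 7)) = d^2 + 6*d - 7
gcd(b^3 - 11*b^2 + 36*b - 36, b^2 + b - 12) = b - 3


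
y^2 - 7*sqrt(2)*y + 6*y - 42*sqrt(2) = (y + 6)*(y - 7*sqrt(2))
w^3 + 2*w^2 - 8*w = w*(w - 2)*(w + 4)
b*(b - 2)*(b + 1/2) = b^3 - 3*b^2/2 - b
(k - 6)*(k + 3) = k^2 - 3*k - 18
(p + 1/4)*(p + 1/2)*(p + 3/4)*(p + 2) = p^4 + 7*p^3/2 + 59*p^2/16 + 47*p/32 + 3/16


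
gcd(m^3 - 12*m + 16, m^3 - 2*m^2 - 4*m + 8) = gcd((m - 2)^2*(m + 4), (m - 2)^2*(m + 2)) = m^2 - 4*m + 4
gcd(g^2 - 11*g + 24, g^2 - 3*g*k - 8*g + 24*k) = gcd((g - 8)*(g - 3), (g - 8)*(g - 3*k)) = g - 8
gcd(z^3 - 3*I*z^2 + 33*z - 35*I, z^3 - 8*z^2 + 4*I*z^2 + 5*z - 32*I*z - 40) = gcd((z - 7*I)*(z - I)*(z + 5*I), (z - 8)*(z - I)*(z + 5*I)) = z^2 + 4*I*z + 5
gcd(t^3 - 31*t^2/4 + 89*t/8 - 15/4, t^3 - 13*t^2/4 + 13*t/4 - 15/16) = t^2 - 7*t/4 + 5/8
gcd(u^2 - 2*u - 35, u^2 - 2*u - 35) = u^2 - 2*u - 35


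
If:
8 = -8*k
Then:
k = -1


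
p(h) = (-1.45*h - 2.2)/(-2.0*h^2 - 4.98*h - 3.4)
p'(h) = (-1.45*h - 2.2)*(4.0*h + 4.98)/(-2.0*h^2 - 4.98*h - 3.4)^2 - 1.45/(-2.0*h^2 - 4.98*h - 3.4) = (2.9*h^2 + 7.221*h - (1.45*h + 2.2)*(4.0*h + 4.98) + 4.93)/(2.0*h^2 + 4.98*h + 3.4)^2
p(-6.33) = -0.13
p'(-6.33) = -0.02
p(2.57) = 0.20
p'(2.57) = -0.06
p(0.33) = 0.51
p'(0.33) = -0.33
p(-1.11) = 1.76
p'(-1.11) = 1.49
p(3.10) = 0.18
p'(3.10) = -0.04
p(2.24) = 0.22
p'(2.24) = -0.07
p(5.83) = 0.11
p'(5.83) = -0.02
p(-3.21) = -0.31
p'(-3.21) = -0.12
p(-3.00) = -0.33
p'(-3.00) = -0.14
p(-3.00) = -0.33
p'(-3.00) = -0.14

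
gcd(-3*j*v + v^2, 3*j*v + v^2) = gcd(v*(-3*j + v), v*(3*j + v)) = v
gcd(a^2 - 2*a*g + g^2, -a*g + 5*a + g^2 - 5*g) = a - g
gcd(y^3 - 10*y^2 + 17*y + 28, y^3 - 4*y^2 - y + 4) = y^2 - 3*y - 4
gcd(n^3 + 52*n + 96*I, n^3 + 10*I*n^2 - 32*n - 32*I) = n + 2*I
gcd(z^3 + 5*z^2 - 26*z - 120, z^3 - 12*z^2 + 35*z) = z - 5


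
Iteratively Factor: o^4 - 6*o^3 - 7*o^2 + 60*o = (o)*(o^3 - 6*o^2 - 7*o + 60) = o*(o - 4)*(o^2 - 2*o - 15) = o*(o - 4)*(o + 3)*(o - 5)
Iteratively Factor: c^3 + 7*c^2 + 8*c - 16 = (c + 4)*(c^2 + 3*c - 4) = (c - 1)*(c + 4)*(c + 4)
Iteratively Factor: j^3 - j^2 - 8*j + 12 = (j + 3)*(j^2 - 4*j + 4) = (j - 2)*(j + 3)*(j - 2)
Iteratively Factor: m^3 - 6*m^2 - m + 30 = (m - 5)*(m^2 - m - 6) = (m - 5)*(m + 2)*(m - 3)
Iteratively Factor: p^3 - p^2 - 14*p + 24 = (p - 2)*(p^2 + p - 12) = (p - 2)*(p + 4)*(p - 3)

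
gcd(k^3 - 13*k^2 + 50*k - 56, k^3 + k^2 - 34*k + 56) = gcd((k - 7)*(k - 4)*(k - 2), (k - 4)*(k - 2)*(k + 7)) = k^2 - 6*k + 8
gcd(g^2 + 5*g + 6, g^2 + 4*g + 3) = g + 3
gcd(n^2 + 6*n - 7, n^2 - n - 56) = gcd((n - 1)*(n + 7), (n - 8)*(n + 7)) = n + 7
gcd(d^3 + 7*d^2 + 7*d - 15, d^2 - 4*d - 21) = d + 3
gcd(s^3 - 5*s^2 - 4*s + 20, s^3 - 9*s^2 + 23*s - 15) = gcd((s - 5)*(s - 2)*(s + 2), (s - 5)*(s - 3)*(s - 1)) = s - 5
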